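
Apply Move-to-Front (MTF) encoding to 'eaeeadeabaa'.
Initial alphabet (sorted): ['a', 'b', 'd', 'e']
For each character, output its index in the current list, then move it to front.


MTF encoding:
'e': index 3 in ['a', 'b', 'd', 'e'] -> ['e', 'a', 'b', 'd']
'a': index 1 in ['e', 'a', 'b', 'd'] -> ['a', 'e', 'b', 'd']
'e': index 1 in ['a', 'e', 'b', 'd'] -> ['e', 'a', 'b', 'd']
'e': index 0 in ['e', 'a', 'b', 'd'] -> ['e', 'a', 'b', 'd']
'a': index 1 in ['e', 'a', 'b', 'd'] -> ['a', 'e', 'b', 'd']
'd': index 3 in ['a', 'e', 'b', 'd'] -> ['d', 'a', 'e', 'b']
'e': index 2 in ['d', 'a', 'e', 'b'] -> ['e', 'd', 'a', 'b']
'a': index 2 in ['e', 'd', 'a', 'b'] -> ['a', 'e', 'd', 'b']
'b': index 3 in ['a', 'e', 'd', 'b'] -> ['b', 'a', 'e', 'd']
'a': index 1 in ['b', 'a', 'e', 'd'] -> ['a', 'b', 'e', 'd']
'a': index 0 in ['a', 'b', 'e', 'd'] -> ['a', 'b', 'e', 'd']


Output: [3, 1, 1, 0, 1, 3, 2, 2, 3, 1, 0]


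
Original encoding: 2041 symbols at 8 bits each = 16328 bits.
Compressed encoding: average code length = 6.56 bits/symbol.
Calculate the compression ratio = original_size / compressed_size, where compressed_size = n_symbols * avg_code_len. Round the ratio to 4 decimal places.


original_size = n_symbols * orig_bits = 2041 * 8 = 16328 bits
compressed_size = n_symbols * avg_code_len = 2041 * 6.56 = 13388.96 bits
ratio = original_size / compressed_size = 16328 / 13388.96 = 1.2195

Compression ratio = 1.2195


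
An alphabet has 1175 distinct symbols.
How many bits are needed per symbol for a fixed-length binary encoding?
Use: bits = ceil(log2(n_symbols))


log2(1175) = 10.1984
Bracket: 2^10 = 1024 < 1175 <= 2^11 = 2048
So ceil(log2(1175)) = 11

bits = ceil(log2(1175)) = ceil(10.1984) = 11 bits


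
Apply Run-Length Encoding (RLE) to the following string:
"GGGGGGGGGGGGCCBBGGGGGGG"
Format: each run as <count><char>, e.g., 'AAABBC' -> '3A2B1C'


Scanning runs left to right:
  i=0: run of 'G' x 12 -> '12G'
  i=12: run of 'C' x 2 -> '2C'
  i=14: run of 'B' x 2 -> '2B'
  i=16: run of 'G' x 7 -> '7G'

RLE = 12G2C2B7G


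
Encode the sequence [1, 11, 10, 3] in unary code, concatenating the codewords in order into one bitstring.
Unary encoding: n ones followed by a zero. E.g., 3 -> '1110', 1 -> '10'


Encode each number as n ones followed by a terminating 0:
  1 -> 10 (2 bits)
  11 -> 111111111110 (12 bits)
  10 -> 11111111110 (11 bits)
  3 -> 1110 (4 bits)
Total length = 2 + 12 + 11 + 4 = 29 bits.

Unary([1, 11, 10, 3]) = 10111111111110111111111101110 (29 bits)


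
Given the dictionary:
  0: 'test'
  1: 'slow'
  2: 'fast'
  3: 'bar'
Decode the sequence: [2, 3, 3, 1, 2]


Look up each index in the dictionary:
  2 -> 'fast'
  3 -> 'bar'
  3 -> 'bar'
  1 -> 'slow'
  2 -> 'fast'

Decoded: "fast bar bar slow fast"


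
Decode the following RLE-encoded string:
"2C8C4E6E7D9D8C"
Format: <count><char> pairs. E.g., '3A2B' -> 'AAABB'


Expanding each <count><char> pair:
  2C -> 'CC'
  8C -> 'CCCCCCCC'
  4E -> 'EEEE'
  6E -> 'EEEEEE'
  7D -> 'DDDDDDD'
  9D -> 'DDDDDDDDD'
  8C -> 'CCCCCCCC'

Decoded = CCCCCCCCCCEEEEEEEEEEDDDDDDDDDDDDDDDDCCCCCCCC


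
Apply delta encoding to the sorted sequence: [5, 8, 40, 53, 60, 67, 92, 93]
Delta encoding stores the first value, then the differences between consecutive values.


First value: 5
Deltas:
  8 - 5 = 3
  40 - 8 = 32
  53 - 40 = 13
  60 - 53 = 7
  67 - 60 = 7
  92 - 67 = 25
  93 - 92 = 1


Delta encoded: [5, 3, 32, 13, 7, 7, 25, 1]


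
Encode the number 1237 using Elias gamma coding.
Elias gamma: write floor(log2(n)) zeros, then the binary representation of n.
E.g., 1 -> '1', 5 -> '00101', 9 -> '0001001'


num_bits = floor(log2(1237)) + 1 = 11
leading_zeros = num_bits - 1 = 10
binary(1237) = 10011010101

Elias gamma(1237) = '0000000000' + '10011010101' = 000000000010011010101 (21 bits)


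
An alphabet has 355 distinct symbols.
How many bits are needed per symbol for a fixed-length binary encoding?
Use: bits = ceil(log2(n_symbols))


log2(355) = 8.4717
Bracket: 2^8 = 256 < 355 <= 2^9 = 512
So ceil(log2(355)) = 9

bits = ceil(log2(355)) = ceil(8.4717) = 9 bits


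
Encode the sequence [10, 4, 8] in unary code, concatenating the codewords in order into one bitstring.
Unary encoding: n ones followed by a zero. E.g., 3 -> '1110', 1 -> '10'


Encode each number as n ones followed by a terminating 0:
  10 -> 11111111110 (11 bits)
  4 -> 11110 (5 bits)
  8 -> 111111110 (9 bits)
Total length = 11 + 5 + 9 = 25 bits.

Unary([10, 4, 8]) = 1111111111011110111111110 (25 bits)


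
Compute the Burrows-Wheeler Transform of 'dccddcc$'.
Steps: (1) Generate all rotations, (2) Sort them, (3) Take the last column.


Rotations (sorted):
  0: $dccddcc -> last char: c
  1: c$dccddc -> last char: c
  2: cc$dccdd -> last char: d
  3: ccddcc$d -> last char: d
  4: cddcc$dc -> last char: c
  5: dcc$dccd -> last char: d
  6: dccddcc$ -> last char: $
  7: ddcc$dcc -> last char: c


BWT = ccddcd$c


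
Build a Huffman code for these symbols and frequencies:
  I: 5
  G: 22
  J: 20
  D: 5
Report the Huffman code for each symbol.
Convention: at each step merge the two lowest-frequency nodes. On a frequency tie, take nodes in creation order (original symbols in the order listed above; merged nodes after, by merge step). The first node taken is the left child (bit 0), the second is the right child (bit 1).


Huffman tree construction:
Step 1: Merge I(5) + D(5) = 10
Step 2: Merge (I+D)(10) + J(20) = 30
Step 3: Merge G(22) + ((I+D)+J)(30) = 52
Read each symbol's code off the tree from the root (left child = 0, right child = 1).

Codes:
  I: 100 (length 3)
  G: 0 (length 1)
  J: 11 (length 2)
  D: 101 (length 3)
Average code length: 92/52 = 1.7692 bits/symbol


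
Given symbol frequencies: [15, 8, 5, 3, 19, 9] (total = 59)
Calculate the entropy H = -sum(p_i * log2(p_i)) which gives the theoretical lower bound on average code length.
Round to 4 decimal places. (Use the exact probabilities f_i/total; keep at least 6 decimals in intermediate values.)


Per-symbol terms -p_i * log2(p_i) with p_i = f_i/59:
  p = 15/59 = 0.254237: log2(p) = -1.975752, -p*log2(p) = 0.502310
  p = 8/59 = 0.135593: log2(p) = -2.882643, -p*log2(p) = 0.390867
  p = 5/59 = 0.084746: log2(p) = -3.560715, -p*log2(p) = 0.301756
  p = 3/59 = 0.050847: log2(p) = -4.297681, -p*log2(p) = 0.218526
  p = 19/59 = 0.322034: log2(p) = -1.634716, -p*log2(p) = 0.526434
  p = 9/59 = 0.152542: log2(p) = -2.712718, -p*log2(p) = 0.413804
H = 0.502310 + 0.390867 + 0.301756 + 0.218526 + 0.526434 + 0.413804 = 2.353697

H = 2.3537 bits/symbol


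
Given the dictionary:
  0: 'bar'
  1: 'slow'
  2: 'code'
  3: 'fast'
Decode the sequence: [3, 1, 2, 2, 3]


Look up each index in the dictionary:
  3 -> 'fast'
  1 -> 'slow'
  2 -> 'code'
  2 -> 'code'
  3 -> 'fast'

Decoded: "fast slow code code fast"


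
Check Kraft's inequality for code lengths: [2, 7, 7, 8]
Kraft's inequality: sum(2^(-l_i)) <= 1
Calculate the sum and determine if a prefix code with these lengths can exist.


Sum = 2^(-2) + 2^(-7) + 2^(-7) + 2^(-8)
    = 0.25 + 0.0078125 + 0.0078125 + 0.00390625
    = 69/256 = 0.26953125
Since 0.26953125 <= 1, Kraft's inequality IS satisfied.
A prefix code with these lengths CAN exist.

Kraft sum = 0.26953125. Satisfied.


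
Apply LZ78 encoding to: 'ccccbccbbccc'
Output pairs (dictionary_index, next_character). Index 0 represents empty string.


LZ78 encoding steps:
Dictionary: {0: ''}
Step 1: w='' (idx 0), next='c' -> output (0, 'c'), add 'c' as idx 1
Step 2: w='c' (idx 1), next='c' -> output (1, 'c'), add 'cc' as idx 2
Step 3: w='c' (idx 1), next='b' -> output (1, 'b'), add 'cb' as idx 3
Step 4: w='cc' (idx 2), next='b' -> output (2, 'b'), add 'ccb' as idx 4
Step 5: w='' (idx 0), next='b' -> output (0, 'b'), add 'b' as idx 5
Step 6: w='cc' (idx 2), next='c' -> output (2, 'c'), add 'ccc' as idx 6


Encoded: [(0, 'c'), (1, 'c'), (1, 'b'), (2, 'b'), (0, 'b'), (2, 'c')]


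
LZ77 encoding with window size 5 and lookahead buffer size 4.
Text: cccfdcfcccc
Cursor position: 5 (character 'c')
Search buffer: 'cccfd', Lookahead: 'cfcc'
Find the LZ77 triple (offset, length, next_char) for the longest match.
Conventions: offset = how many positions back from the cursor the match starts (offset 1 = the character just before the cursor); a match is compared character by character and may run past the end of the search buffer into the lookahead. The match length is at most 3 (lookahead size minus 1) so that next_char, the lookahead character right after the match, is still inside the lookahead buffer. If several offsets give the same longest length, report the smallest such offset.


Try each offset into the search buffer:
  offset=1 (pos 4, char 'd'): match length 0
  offset=2 (pos 3, char 'f'): match length 0
  offset=3 (pos 2, char 'c'): match length 2
  offset=4 (pos 1, char 'c'): match length 1
  offset=5 (pos 0, char 'c'): match length 1
Longest match has length 2 at offset 3.
next_char = character at position 5 + 2 = 7 -> 'c'

Best match: offset=3, length=2 (matching 'cf' starting at position 2)
LZ77 triple: (3, 2, 'c')


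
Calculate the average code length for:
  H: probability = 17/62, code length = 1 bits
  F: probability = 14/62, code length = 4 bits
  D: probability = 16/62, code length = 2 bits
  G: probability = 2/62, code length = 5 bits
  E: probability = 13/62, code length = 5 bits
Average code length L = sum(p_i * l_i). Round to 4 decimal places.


Weighted contributions p_i * l_i:
  H: (17/62) * 1 = 17/62
  F: (14/62) * 4 = 56/62
  D: (16/62) * 2 = 32/62
  G: (2/62) * 5 = 10/62
  E: (13/62) * 5 = 65/62
Sum = (17 + 56 + 32 + 10 + 65)/62 = 180/62

L = 180/62 = 2.9032 bits/symbol


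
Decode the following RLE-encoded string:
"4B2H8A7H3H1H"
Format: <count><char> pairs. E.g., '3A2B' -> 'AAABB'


Expanding each <count><char> pair:
  4B -> 'BBBB'
  2H -> 'HH'
  8A -> 'AAAAAAAA'
  7H -> 'HHHHHHH'
  3H -> 'HHH'
  1H -> 'H'

Decoded = BBBBHHAAAAAAAAHHHHHHHHHHH


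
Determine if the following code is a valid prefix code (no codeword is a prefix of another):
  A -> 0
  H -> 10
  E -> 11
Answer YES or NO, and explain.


Checking each pair (does one codeword prefix another?):
  A='0' vs H='10': no prefix
  A='0' vs E='11': no prefix
  H='10' vs A='0': no prefix
  H='10' vs E='11': no prefix
  E='11' vs A='0': no prefix
  E='11' vs H='10': no prefix
No violation found over all pairs.

YES -- this is a valid prefix code. No codeword is a prefix of any other codeword.


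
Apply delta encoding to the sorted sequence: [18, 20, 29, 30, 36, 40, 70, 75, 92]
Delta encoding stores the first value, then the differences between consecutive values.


First value: 18
Deltas:
  20 - 18 = 2
  29 - 20 = 9
  30 - 29 = 1
  36 - 30 = 6
  40 - 36 = 4
  70 - 40 = 30
  75 - 70 = 5
  92 - 75 = 17


Delta encoded: [18, 2, 9, 1, 6, 4, 30, 5, 17]


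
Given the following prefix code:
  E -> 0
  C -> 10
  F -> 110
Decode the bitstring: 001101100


Decoding step by step:
Bits 0 -> E
Bits 0 -> E
Bits 110 -> F
Bits 110 -> F
Bits 0 -> E


Decoded message: EEFFE


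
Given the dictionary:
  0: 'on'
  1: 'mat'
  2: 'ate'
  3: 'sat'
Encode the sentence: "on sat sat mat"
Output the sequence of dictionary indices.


Look up each word in the dictionary:
  'on' -> 0
  'sat' -> 3
  'sat' -> 3
  'mat' -> 1

Encoded: [0, 3, 3, 1]


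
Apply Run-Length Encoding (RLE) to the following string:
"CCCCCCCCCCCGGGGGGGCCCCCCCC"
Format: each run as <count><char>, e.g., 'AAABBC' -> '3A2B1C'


Scanning runs left to right:
  i=0: run of 'C' x 11 -> '11C'
  i=11: run of 'G' x 7 -> '7G'
  i=18: run of 'C' x 8 -> '8C'

RLE = 11C7G8C


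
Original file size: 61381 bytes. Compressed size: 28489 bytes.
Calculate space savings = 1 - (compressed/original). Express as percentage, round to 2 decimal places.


ratio = compressed/original = 28489/61381 = 0.464134
savings = 1 - ratio = 1 - 0.464134 = 0.535866
as a percentage: 0.535866 * 100 = 53.59%

Space savings = 1 - 28489/61381 = 53.59%


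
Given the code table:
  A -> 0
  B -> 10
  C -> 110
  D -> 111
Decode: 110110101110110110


Decoding:
110 -> C
110 -> C
10 -> B
111 -> D
0 -> A
110 -> C
110 -> C


Result: CCBDACC


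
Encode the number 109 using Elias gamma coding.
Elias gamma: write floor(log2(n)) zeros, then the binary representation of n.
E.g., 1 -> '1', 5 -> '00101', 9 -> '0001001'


num_bits = floor(log2(109)) + 1 = 7
leading_zeros = num_bits - 1 = 6
binary(109) = 1101101

Elias gamma(109) = '000000' + '1101101' = 0000001101101 (13 bits)


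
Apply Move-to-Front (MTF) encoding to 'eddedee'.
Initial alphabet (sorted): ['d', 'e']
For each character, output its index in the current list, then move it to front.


MTF encoding:
'e': index 1 in ['d', 'e'] -> ['e', 'd']
'd': index 1 in ['e', 'd'] -> ['d', 'e']
'd': index 0 in ['d', 'e'] -> ['d', 'e']
'e': index 1 in ['d', 'e'] -> ['e', 'd']
'd': index 1 in ['e', 'd'] -> ['d', 'e']
'e': index 1 in ['d', 'e'] -> ['e', 'd']
'e': index 0 in ['e', 'd'] -> ['e', 'd']


Output: [1, 1, 0, 1, 1, 1, 0]


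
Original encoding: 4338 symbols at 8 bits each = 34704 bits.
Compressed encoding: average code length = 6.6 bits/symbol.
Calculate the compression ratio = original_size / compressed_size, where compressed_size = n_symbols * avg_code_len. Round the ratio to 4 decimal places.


original_size = n_symbols * orig_bits = 4338 * 8 = 34704 bits
compressed_size = n_symbols * avg_code_len = 4338 * 6.6 = 28630.8 bits
ratio = original_size / compressed_size = 34704 / 28630.8 = 1.2121

Compression ratio = 1.2121


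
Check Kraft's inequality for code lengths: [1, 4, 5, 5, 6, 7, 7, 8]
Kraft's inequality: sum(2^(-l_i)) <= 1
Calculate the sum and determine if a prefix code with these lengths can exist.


Sum = 2^(-1) + 2^(-4) + 2^(-5) + 2^(-5) + 2^(-6) + 2^(-7) + 2^(-7) + 2^(-8)
    = 0.5 + 0.0625 + 0.03125 + 0.03125 + 0.015625 + 0.0078125 + 0.0078125 + 0.00390625
    = 169/256 = 0.66015625
Since 0.66015625 <= 1, Kraft's inequality IS satisfied.
A prefix code with these lengths CAN exist.

Kraft sum = 0.66015625. Satisfied.


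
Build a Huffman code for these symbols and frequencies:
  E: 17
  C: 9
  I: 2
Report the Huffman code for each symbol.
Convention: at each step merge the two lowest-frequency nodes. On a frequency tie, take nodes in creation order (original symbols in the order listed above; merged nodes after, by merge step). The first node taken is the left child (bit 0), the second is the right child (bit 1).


Huffman tree construction:
Step 1: Merge I(2) + C(9) = 11
Step 2: Merge (I+C)(11) + E(17) = 28
Read each symbol's code off the tree from the root (left child = 0, right child = 1).

Codes:
  E: 1 (length 1)
  C: 01 (length 2)
  I: 00 (length 2)
Average code length: 39/28 = 1.3929 bits/symbol


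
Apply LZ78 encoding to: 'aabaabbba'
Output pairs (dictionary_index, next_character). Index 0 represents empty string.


LZ78 encoding steps:
Dictionary: {0: ''}
Step 1: w='' (idx 0), next='a' -> output (0, 'a'), add 'a' as idx 1
Step 2: w='a' (idx 1), next='b' -> output (1, 'b'), add 'ab' as idx 2
Step 3: w='a' (idx 1), next='a' -> output (1, 'a'), add 'aa' as idx 3
Step 4: w='' (idx 0), next='b' -> output (0, 'b'), add 'b' as idx 4
Step 5: w='b' (idx 4), next='b' -> output (4, 'b'), add 'bb' as idx 5
Step 6: w='a' (idx 1), end of input -> output (1, '')


Encoded: [(0, 'a'), (1, 'b'), (1, 'a'), (0, 'b'), (4, 'b'), (1, '')]


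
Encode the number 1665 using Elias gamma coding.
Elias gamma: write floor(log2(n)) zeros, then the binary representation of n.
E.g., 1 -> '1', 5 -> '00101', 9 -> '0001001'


num_bits = floor(log2(1665)) + 1 = 11
leading_zeros = num_bits - 1 = 10
binary(1665) = 11010000001

Elias gamma(1665) = '0000000000' + '11010000001' = 000000000011010000001 (21 bits)


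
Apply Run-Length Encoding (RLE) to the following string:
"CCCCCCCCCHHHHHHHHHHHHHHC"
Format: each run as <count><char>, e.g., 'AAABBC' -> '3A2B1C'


Scanning runs left to right:
  i=0: run of 'C' x 9 -> '9C'
  i=9: run of 'H' x 14 -> '14H'
  i=23: run of 'C' x 1 -> '1C'

RLE = 9C14H1C


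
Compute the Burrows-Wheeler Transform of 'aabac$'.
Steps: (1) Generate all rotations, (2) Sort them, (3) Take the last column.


Rotations (sorted):
  0: $aabac -> last char: c
  1: aabac$ -> last char: $
  2: abac$a -> last char: a
  3: ac$aab -> last char: b
  4: bac$aa -> last char: a
  5: c$aaba -> last char: a


BWT = c$abaa


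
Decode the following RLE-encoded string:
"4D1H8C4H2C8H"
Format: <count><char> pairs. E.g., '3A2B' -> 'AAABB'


Expanding each <count><char> pair:
  4D -> 'DDDD'
  1H -> 'H'
  8C -> 'CCCCCCCC'
  4H -> 'HHHH'
  2C -> 'CC'
  8H -> 'HHHHHHHH'

Decoded = DDDDHCCCCCCCCHHHHCCHHHHHHHH


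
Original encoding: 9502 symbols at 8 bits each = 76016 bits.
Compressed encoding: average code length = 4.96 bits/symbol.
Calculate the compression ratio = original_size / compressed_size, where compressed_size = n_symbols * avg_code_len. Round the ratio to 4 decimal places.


original_size = n_symbols * orig_bits = 9502 * 8 = 76016 bits
compressed_size = n_symbols * avg_code_len = 9502 * 4.96 = 47129.92 bits
ratio = original_size / compressed_size = 76016 / 47129.92 = 1.6129

Compression ratio = 1.6129


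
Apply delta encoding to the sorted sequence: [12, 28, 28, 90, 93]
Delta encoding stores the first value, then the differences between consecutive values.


First value: 12
Deltas:
  28 - 12 = 16
  28 - 28 = 0
  90 - 28 = 62
  93 - 90 = 3


Delta encoded: [12, 16, 0, 62, 3]


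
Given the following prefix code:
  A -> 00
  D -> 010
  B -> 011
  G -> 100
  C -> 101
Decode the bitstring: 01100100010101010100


Decoding step by step:
Bits 011 -> B
Bits 00 -> A
Bits 100 -> G
Bits 010 -> D
Bits 101 -> C
Bits 010 -> D
Bits 100 -> G


Decoded message: BAGDCDG


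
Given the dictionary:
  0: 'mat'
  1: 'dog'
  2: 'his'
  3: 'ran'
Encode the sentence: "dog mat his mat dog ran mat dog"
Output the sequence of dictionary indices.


Look up each word in the dictionary:
  'dog' -> 1
  'mat' -> 0
  'his' -> 2
  'mat' -> 0
  'dog' -> 1
  'ran' -> 3
  'mat' -> 0
  'dog' -> 1

Encoded: [1, 0, 2, 0, 1, 3, 0, 1]


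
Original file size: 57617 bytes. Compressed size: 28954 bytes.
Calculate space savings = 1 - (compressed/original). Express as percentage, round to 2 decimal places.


ratio = compressed/original = 28954/57617 = 0.502525
savings = 1 - ratio = 1 - 0.502525 = 0.497475
as a percentage: 0.497475 * 100 = 49.75%

Space savings = 1 - 28954/57617 = 49.75%


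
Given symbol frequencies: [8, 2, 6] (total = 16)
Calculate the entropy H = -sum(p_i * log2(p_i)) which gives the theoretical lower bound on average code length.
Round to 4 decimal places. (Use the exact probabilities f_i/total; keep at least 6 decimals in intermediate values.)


Per-symbol terms -p_i * log2(p_i) with p_i = f_i/16:
  p = 8/16 = 0.500000: log2(p) = -1.000000, -p*log2(p) = 0.500000
  p = 2/16 = 0.125000: log2(p) = -3.000000, -p*log2(p) = 0.375000
  p = 6/16 = 0.375000: log2(p) = -1.415037, -p*log2(p) = 0.530639
H = 0.500000 + 0.375000 + 0.530639 = 1.405639

H = 1.4056 bits/symbol


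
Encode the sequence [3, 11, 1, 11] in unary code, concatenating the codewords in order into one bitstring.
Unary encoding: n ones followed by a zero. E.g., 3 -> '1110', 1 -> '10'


Encode each number as n ones followed by a terminating 0:
  3 -> 1110 (4 bits)
  11 -> 111111111110 (12 bits)
  1 -> 10 (2 bits)
  11 -> 111111111110 (12 bits)
Total length = 4 + 12 + 2 + 12 = 30 bits.

Unary([3, 11, 1, 11]) = 111011111111111010111111111110 (30 bits)


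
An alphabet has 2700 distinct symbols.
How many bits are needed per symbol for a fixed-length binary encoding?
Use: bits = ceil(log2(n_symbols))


log2(2700) = 11.3987
Bracket: 2^11 = 2048 < 2700 <= 2^12 = 4096
So ceil(log2(2700)) = 12

bits = ceil(log2(2700)) = ceil(11.3987) = 12 bits


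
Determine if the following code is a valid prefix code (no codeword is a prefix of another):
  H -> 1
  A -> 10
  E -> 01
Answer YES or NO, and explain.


Checking each pair (does one codeword prefix another?):
  H='1' vs A='10': prefix -- VIOLATION

NO -- this is NOT a valid prefix code. H (1) is a prefix of A (10).


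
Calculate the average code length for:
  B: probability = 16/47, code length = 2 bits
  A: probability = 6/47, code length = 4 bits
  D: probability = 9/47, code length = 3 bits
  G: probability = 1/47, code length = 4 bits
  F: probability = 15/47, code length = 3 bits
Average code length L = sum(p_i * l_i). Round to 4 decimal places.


Weighted contributions p_i * l_i:
  B: (16/47) * 2 = 32/47
  A: (6/47) * 4 = 24/47
  D: (9/47) * 3 = 27/47
  G: (1/47) * 4 = 4/47
  F: (15/47) * 3 = 45/47
Sum = (32 + 24 + 27 + 4 + 45)/47 = 132/47

L = 132/47 = 2.8085 bits/symbol


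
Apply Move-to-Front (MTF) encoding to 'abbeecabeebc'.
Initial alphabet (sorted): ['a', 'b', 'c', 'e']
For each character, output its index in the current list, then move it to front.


MTF encoding:
'a': index 0 in ['a', 'b', 'c', 'e'] -> ['a', 'b', 'c', 'e']
'b': index 1 in ['a', 'b', 'c', 'e'] -> ['b', 'a', 'c', 'e']
'b': index 0 in ['b', 'a', 'c', 'e'] -> ['b', 'a', 'c', 'e']
'e': index 3 in ['b', 'a', 'c', 'e'] -> ['e', 'b', 'a', 'c']
'e': index 0 in ['e', 'b', 'a', 'c'] -> ['e', 'b', 'a', 'c']
'c': index 3 in ['e', 'b', 'a', 'c'] -> ['c', 'e', 'b', 'a']
'a': index 3 in ['c', 'e', 'b', 'a'] -> ['a', 'c', 'e', 'b']
'b': index 3 in ['a', 'c', 'e', 'b'] -> ['b', 'a', 'c', 'e']
'e': index 3 in ['b', 'a', 'c', 'e'] -> ['e', 'b', 'a', 'c']
'e': index 0 in ['e', 'b', 'a', 'c'] -> ['e', 'b', 'a', 'c']
'b': index 1 in ['e', 'b', 'a', 'c'] -> ['b', 'e', 'a', 'c']
'c': index 3 in ['b', 'e', 'a', 'c'] -> ['c', 'b', 'e', 'a']


Output: [0, 1, 0, 3, 0, 3, 3, 3, 3, 0, 1, 3]


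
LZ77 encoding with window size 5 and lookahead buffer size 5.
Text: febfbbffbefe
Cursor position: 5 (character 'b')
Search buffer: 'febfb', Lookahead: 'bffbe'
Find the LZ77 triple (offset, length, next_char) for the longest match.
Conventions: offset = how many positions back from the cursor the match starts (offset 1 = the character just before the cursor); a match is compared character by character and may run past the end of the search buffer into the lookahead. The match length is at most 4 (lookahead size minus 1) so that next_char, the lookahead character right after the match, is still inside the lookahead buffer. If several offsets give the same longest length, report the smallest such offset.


Try each offset into the search buffer:
  offset=1 (pos 4, char 'b'): match length 1
  offset=2 (pos 3, char 'f'): match length 0
  offset=3 (pos 2, char 'b'): match length 2
  offset=4 (pos 1, char 'e'): match length 0
  offset=5 (pos 0, char 'f'): match length 0
Longest match has length 2 at offset 3.
next_char = character at position 5 + 2 = 7 -> 'f'

Best match: offset=3, length=2 (matching 'bf' starting at position 2)
LZ77 triple: (3, 2, 'f')


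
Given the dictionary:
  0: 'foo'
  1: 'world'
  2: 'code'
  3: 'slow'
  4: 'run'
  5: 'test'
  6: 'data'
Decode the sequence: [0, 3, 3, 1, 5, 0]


Look up each index in the dictionary:
  0 -> 'foo'
  3 -> 'slow'
  3 -> 'slow'
  1 -> 'world'
  5 -> 'test'
  0 -> 'foo'

Decoded: "foo slow slow world test foo"


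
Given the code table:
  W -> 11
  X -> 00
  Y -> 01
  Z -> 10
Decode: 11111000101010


Decoding:
11 -> W
11 -> W
10 -> Z
00 -> X
10 -> Z
10 -> Z
10 -> Z


Result: WWZXZZZ


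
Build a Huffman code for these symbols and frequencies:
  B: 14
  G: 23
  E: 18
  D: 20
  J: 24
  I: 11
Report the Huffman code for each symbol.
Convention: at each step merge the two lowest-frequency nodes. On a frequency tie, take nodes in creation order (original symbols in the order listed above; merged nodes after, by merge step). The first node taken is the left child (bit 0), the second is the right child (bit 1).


Huffman tree construction:
Step 1: Merge I(11) + B(14) = 25
Step 2: Merge E(18) + D(20) = 38
Step 3: Merge G(23) + J(24) = 47
Step 4: Merge (I+B)(25) + (E+D)(38) = 63
Step 5: Merge (G+J)(47) + ((I+B)+(E+D))(63) = 110
Read each symbol's code off the tree from the root (left child = 0, right child = 1).

Codes:
  B: 101 (length 3)
  G: 00 (length 2)
  E: 110 (length 3)
  D: 111 (length 3)
  J: 01 (length 2)
  I: 100 (length 3)
Average code length: 283/110 = 2.5727 bits/symbol


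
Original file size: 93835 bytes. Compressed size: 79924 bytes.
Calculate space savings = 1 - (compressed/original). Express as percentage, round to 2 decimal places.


ratio = compressed/original = 79924/93835 = 0.85175
savings = 1 - ratio = 1 - 0.85175 = 0.14825
as a percentage: 0.14825 * 100 = 14.82%

Space savings = 1 - 79924/93835 = 14.82%


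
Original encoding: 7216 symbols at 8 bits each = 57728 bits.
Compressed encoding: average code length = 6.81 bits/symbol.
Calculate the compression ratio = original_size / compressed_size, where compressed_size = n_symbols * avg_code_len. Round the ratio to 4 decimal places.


original_size = n_symbols * orig_bits = 7216 * 8 = 57728 bits
compressed_size = n_symbols * avg_code_len = 7216 * 6.81 = 49140.96 bits
ratio = original_size / compressed_size = 57728 / 49140.96 = 1.1747

Compression ratio = 1.1747


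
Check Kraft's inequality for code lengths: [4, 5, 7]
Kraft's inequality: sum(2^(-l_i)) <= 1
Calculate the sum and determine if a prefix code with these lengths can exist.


Sum = 2^(-4) + 2^(-5) + 2^(-7)
    = 0.0625 + 0.03125 + 0.0078125
    = 13/128 = 0.1015625
Since 0.1015625 <= 1, Kraft's inequality IS satisfied.
A prefix code with these lengths CAN exist.

Kraft sum = 0.1015625. Satisfied.


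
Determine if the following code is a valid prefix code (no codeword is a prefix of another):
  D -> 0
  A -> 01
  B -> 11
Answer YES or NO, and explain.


Checking each pair (does one codeword prefix another?):
  D='0' vs A='01': prefix -- VIOLATION

NO -- this is NOT a valid prefix code. D (0) is a prefix of A (01).


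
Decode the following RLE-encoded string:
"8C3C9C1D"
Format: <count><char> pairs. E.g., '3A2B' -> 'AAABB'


Expanding each <count><char> pair:
  8C -> 'CCCCCCCC'
  3C -> 'CCC'
  9C -> 'CCCCCCCCC'
  1D -> 'D'

Decoded = CCCCCCCCCCCCCCCCCCCCD


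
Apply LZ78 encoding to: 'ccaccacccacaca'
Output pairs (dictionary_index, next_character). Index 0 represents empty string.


LZ78 encoding steps:
Dictionary: {0: ''}
Step 1: w='' (idx 0), next='c' -> output (0, 'c'), add 'c' as idx 1
Step 2: w='c' (idx 1), next='a' -> output (1, 'a'), add 'ca' as idx 2
Step 3: w='c' (idx 1), next='c' -> output (1, 'c'), add 'cc' as idx 3
Step 4: w='' (idx 0), next='a' -> output (0, 'a'), add 'a' as idx 4
Step 5: w='cc' (idx 3), next='c' -> output (3, 'c'), add 'ccc' as idx 5
Step 6: w='a' (idx 4), next='c' -> output (4, 'c'), add 'ac' as idx 6
Step 7: w='ac' (idx 6), next='a' -> output (6, 'a'), add 'aca' as idx 7


Encoded: [(0, 'c'), (1, 'a'), (1, 'c'), (0, 'a'), (3, 'c'), (4, 'c'), (6, 'a')]


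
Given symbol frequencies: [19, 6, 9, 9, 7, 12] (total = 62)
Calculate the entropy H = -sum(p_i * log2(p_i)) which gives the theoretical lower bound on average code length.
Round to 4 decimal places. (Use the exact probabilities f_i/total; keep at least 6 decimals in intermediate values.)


Per-symbol terms -p_i * log2(p_i) with p_i = f_i/62:
  p = 19/62 = 0.306452: log2(p) = -1.706269, -p*log2(p) = 0.522889
  p = 6/62 = 0.096774: log2(p) = -3.369234, -p*log2(p) = 0.326055
  p = 9/62 = 0.145161: log2(p) = -2.784271, -p*log2(p) = 0.404168
  p = 9/62 = 0.145161: log2(p) = -2.784271, -p*log2(p) = 0.404168
  p = 7/62 = 0.112903: log2(p) = -3.146841, -p*log2(p) = 0.355289
  p = 12/62 = 0.193548: log2(p) = -2.369234, -p*log2(p) = 0.458561
H = 0.522889 + 0.326055 + 0.404168 + 0.404168 + 0.355289 + 0.458561 = 2.471130

H = 2.4711 bits/symbol


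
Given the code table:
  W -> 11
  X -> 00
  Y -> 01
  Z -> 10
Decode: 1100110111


Decoding:
11 -> W
00 -> X
11 -> W
01 -> Y
11 -> W


Result: WXWYW


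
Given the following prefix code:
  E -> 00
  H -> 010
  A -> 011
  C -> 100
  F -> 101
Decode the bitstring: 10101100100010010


Decoding step by step:
Bits 101 -> F
Bits 011 -> A
Bits 00 -> E
Bits 100 -> C
Bits 010 -> H
Bits 010 -> H


Decoded message: FAECHH


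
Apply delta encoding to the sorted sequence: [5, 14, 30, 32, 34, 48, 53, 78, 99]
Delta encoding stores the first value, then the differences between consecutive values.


First value: 5
Deltas:
  14 - 5 = 9
  30 - 14 = 16
  32 - 30 = 2
  34 - 32 = 2
  48 - 34 = 14
  53 - 48 = 5
  78 - 53 = 25
  99 - 78 = 21


Delta encoded: [5, 9, 16, 2, 2, 14, 5, 25, 21]


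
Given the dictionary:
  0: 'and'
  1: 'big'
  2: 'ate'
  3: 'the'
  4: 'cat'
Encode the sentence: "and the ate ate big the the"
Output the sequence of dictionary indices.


Look up each word in the dictionary:
  'and' -> 0
  'the' -> 3
  'ate' -> 2
  'ate' -> 2
  'big' -> 1
  'the' -> 3
  'the' -> 3

Encoded: [0, 3, 2, 2, 1, 3, 3]


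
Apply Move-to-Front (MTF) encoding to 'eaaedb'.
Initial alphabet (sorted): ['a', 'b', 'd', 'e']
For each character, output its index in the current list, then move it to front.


MTF encoding:
'e': index 3 in ['a', 'b', 'd', 'e'] -> ['e', 'a', 'b', 'd']
'a': index 1 in ['e', 'a', 'b', 'd'] -> ['a', 'e', 'b', 'd']
'a': index 0 in ['a', 'e', 'b', 'd'] -> ['a', 'e', 'b', 'd']
'e': index 1 in ['a', 'e', 'b', 'd'] -> ['e', 'a', 'b', 'd']
'd': index 3 in ['e', 'a', 'b', 'd'] -> ['d', 'e', 'a', 'b']
'b': index 3 in ['d', 'e', 'a', 'b'] -> ['b', 'd', 'e', 'a']


Output: [3, 1, 0, 1, 3, 3]


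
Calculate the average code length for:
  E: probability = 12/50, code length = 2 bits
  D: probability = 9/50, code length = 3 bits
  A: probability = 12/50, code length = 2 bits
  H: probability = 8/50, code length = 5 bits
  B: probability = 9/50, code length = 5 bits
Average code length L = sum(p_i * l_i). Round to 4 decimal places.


Weighted contributions p_i * l_i:
  E: (12/50) * 2 = 24/50
  D: (9/50) * 3 = 27/50
  A: (12/50) * 2 = 24/50
  H: (8/50) * 5 = 40/50
  B: (9/50) * 5 = 45/50
Sum = (24 + 27 + 24 + 40 + 45)/50 = 160/50

L = 160/50 = 3.2000 bits/symbol


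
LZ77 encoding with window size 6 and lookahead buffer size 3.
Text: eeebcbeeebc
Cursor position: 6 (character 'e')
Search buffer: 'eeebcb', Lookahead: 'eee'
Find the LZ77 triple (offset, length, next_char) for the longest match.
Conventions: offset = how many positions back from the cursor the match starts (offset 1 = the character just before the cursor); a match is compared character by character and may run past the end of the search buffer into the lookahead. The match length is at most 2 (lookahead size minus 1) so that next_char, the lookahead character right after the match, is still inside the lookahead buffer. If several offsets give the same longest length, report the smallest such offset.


Try each offset into the search buffer:
  offset=1 (pos 5, char 'b'): match length 0
  offset=2 (pos 4, char 'c'): match length 0
  offset=3 (pos 3, char 'b'): match length 0
  offset=4 (pos 2, char 'e'): match length 1
  offset=5 (pos 1, char 'e'): match length 2
  offset=6 (pos 0, char 'e'): match length 2
Longest match has length 2, found at offsets 5, 6; take the smallest, offset 5.
next_char = character at position 6 + 2 = 8 -> 'e'

Best match: offset=5, length=2 (matching 'ee' starting at position 1)
LZ77 triple: (5, 2, 'e')


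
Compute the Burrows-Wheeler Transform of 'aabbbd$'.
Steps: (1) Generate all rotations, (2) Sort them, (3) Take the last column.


Rotations (sorted):
  0: $aabbbd -> last char: d
  1: aabbbd$ -> last char: $
  2: abbbd$a -> last char: a
  3: bbbd$aa -> last char: a
  4: bbd$aab -> last char: b
  5: bd$aabb -> last char: b
  6: d$aabbb -> last char: b


BWT = d$aabbb


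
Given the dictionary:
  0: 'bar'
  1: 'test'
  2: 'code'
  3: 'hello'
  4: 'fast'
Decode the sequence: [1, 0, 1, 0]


Look up each index in the dictionary:
  1 -> 'test'
  0 -> 'bar'
  1 -> 'test'
  0 -> 'bar'

Decoded: "test bar test bar"


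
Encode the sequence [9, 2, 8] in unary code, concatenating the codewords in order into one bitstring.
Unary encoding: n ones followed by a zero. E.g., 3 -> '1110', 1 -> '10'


Encode each number as n ones followed by a terminating 0:
  9 -> 1111111110 (10 bits)
  2 -> 110 (3 bits)
  8 -> 111111110 (9 bits)
Total length = 10 + 3 + 9 = 22 bits.

Unary([9, 2, 8]) = 1111111110110111111110 (22 bits)


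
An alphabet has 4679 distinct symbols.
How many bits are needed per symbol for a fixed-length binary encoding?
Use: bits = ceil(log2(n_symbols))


log2(4679) = 12.192
Bracket: 2^12 = 4096 < 4679 <= 2^13 = 8192
So ceil(log2(4679)) = 13

bits = ceil(log2(4679)) = ceil(12.192) = 13 bits


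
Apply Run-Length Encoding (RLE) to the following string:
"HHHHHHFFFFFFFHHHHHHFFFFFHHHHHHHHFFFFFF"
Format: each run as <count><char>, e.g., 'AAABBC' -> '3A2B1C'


Scanning runs left to right:
  i=0: run of 'H' x 6 -> '6H'
  i=6: run of 'F' x 7 -> '7F'
  i=13: run of 'H' x 6 -> '6H'
  i=19: run of 'F' x 5 -> '5F'
  i=24: run of 'H' x 8 -> '8H'
  i=32: run of 'F' x 6 -> '6F'

RLE = 6H7F6H5F8H6F


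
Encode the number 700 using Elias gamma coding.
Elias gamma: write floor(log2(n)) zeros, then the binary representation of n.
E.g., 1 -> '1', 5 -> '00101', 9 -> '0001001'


num_bits = floor(log2(700)) + 1 = 10
leading_zeros = num_bits - 1 = 9
binary(700) = 1010111100

Elias gamma(700) = '000000000' + '1010111100' = 0000000001010111100 (19 bits)


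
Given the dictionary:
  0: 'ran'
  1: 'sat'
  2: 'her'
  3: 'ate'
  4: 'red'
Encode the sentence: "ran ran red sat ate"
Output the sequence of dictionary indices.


Look up each word in the dictionary:
  'ran' -> 0
  'ran' -> 0
  'red' -> 4
  'sat' -> 1
  'ate' -> 3

Encoded: [0, 0, 4, 1, 3]


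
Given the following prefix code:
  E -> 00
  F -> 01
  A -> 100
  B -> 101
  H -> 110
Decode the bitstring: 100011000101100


Decoding step by step:
Bits 100 -> A
Bits 01 -> F
Bits 100 -> A
Bits 01 -> F
Bits 01 -> F
Bits 100 -> A


Decoded message: AFAFFA


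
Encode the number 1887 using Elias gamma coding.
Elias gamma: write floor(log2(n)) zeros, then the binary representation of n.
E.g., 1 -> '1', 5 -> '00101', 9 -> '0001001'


num_bits = floor(log2(1887)) + 1 = 11
leading_zeros = num_bits - 1 = 10
binary(1887) = 11101011111

Elias gamma(1887) = '0000000000' + '11101011111' = 000000000011101011111 (21 bits)


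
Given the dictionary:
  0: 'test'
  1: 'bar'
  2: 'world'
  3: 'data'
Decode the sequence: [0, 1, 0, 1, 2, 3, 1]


Look up each index in the dictionary:
  0 -> 'test'
  1 -> 'bar'
  0 -> 'test'
  1 -> 'bar'
  2 -> 'world'
  3 -> 'data'
  1 -> 'bar'

Decoded: "test bar test bar world data bar"


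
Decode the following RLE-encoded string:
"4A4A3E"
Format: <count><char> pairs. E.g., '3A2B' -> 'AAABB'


Expanding each <count><char> pair:
  4A -> 'AAAA'
  4A -> 'AAAA'
  3E -> 'EEE'

Decoded = AAAAAAAAEEE


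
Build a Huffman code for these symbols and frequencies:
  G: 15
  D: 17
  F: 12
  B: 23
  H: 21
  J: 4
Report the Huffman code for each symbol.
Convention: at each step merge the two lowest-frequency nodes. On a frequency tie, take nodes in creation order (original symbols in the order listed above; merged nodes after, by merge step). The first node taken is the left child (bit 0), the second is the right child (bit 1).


Huffman tree construction:
Step 1: Merge J(4) + F(12) = 16
Step 2: Merge G(15) + (J+F)(16) = 31
Step 3: Merge D(17) + H(21) = 38
Step 4: Merge B(23) + (G+(J+F))(31) = 54
Step 5: Merge (D+H)(38) + (B+(G+(J+F)))(54) = 92
Read each symbol's code off the tree from the root (left child = 0, right child = 1).

Codes:
  G: 110 (length 3)
  D: 00 (length 2)
  F: 1111 (length 4)
  B: 10 (length 2)
  H: 01 (length 2)
  J: 1110 (length 4)
Average code length: 231/92 = 2.5109 bits/symbol


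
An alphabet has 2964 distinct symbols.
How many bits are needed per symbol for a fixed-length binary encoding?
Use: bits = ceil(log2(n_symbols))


log2(2964) = 11.5333
Bracket: 2^11 = 2048 < 2964 <= 2^12 = 4096
So ceil(log2(2964)) = 12

bits = ceil(log2(2964)) = ceil(11.5333) = 12 bits


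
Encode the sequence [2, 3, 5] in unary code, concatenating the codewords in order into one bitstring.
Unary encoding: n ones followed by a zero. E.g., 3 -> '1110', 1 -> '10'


Encode each number as n ones followed by a terminating 0:
  2 -> 110 (3 bits)
  3 -> 1110 (4 bits)
  5 -> 111110 (6 bits)
Total length = 3 + 4 + 6 = 13 bits.

Unary([2, 3, 5]) = 1101110111110 (13 bits)


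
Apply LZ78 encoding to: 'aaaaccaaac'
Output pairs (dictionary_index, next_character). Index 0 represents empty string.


LZ78 encoding steps:
Dictionary: {0: ''}
Step 1: w='' (idx 0), next='a' -> output (0, 'a'), add 'a' as idx 1
Step 2: w='a' (idx 1), next='a' -> output (1, 'a'), add 'aa' as idx 2
Step 3: w='a' (idx 1), next='c' -> output (1, 'c'), add 'ac' as idx 3
Step 4: w='' (idx 0), next='c' -> output (0, 'c'), add 'c' as idx 4
Step 5: w='aa' (idx 2), next='a' -> output (2, 'a'), add 'aaa' as idx 5
Step 6: w='c' (idx 4), end of input -> output (4, '')


Encoded: [(0, 'a'), (1, 'a'), (1, 'c'), (0, 'c'), (2, 'a'), (4, '')]


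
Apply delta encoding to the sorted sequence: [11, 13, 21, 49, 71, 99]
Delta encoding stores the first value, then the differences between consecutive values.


First value: 11
Deltas:
  13 - 11 = 2
  21 - 13 = 8
  49 - 21 = 28
  71 - 49 = 22
  99 - 71 = 28


Delta encoded: [11, 2, 8, 28, 22, 28]


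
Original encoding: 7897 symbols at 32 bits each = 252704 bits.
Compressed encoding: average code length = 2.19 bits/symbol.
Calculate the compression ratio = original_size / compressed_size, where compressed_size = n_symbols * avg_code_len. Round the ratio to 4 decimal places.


original_size = n_symbols * orig_bits = 7897 * 32 = 252704 bits
compressed_size = n_symbols * avg_code_len = 7897 * 2.19 = 17294.43 bits
ratio = original_size / compressed_size = 252704 / 17294.43 = 14.6119

Compression ratio = 14.6119


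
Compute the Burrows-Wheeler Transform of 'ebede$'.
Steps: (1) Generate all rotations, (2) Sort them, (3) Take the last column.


Rotations (sorted):
  0: $ebede -> last char: e
  1: bede$e -> last char: e
  2: de$ebe -> last char: e
  3: e$ebed -> last char: d
  4: ebede$ -> last char: $
  5: ede$eb -> last char: b


BWT = eeed$b


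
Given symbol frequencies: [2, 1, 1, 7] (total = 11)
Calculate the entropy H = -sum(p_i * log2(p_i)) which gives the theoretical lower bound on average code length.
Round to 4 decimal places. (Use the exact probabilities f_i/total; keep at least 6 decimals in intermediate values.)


Per-symbol terms -p_i * log2(p_i) with p_i = f_i/11:
  p = 2/11 = 0.181818: log2(p) = -2.459432, -p*log2(p) = 0.447169
  p = 1/11 = 0.090909: log2(p) = -3.459432, -p*log2(p) = 0.314494
  p = 1/11 = 0.090909: log2(p) = -3.459432, -p*log2(p) = 0.314494
  p = 7/11 = 0.636364: log2(p) = -0.652077, -p*log2(p) = 0.414958
H = 0.447169 + 0.314494 + 0.314494 + 0.414958 = 1.491115

H = 1.4911 bits/symbol


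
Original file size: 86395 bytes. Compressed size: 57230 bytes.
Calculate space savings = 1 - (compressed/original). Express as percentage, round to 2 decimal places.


ratio = compressed/original = 57230/86395 = 0.662423
savings = 1 - ratio = 1 - 0.662423 = 0.337577
as a percentage: 0.337577 * 100 = 33.76%

Space savings = 1 - 57230/86395 = 33.76%


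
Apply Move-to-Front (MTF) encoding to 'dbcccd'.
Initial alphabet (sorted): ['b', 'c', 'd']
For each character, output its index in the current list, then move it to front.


MTF encoding:
'd': index 2 in ['b', 'c', 'd'] -> ['d', 'b', 'c']
'b': index 1 in ['d', 'b', 'c'] -> ['b', 'd', 'c']
'c': index 2 in ['b', 'd', 'c'] -> ['c', 'b', 'd']
'c': index 0 in ['c', 'b', 'd'] -> ['c', 'b', 'd']
'c': index 0 in ['c', 'b', 'd'] -> ['c', 'b', 'd']
'd': index 2 in ['c', 'b', 'd'] -> ['d', 'c', 'b']


Output: [2, 1, 2, 0, 0, 2]


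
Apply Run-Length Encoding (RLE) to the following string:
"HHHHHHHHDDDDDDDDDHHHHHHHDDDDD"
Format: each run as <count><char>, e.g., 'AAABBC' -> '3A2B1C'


Scanning runs left to right:
  i=0: run of 'H' x 8 -> '8H'
  i=8: run of 'D' x 9 -> '9D'
  i=17: run of 'H' x 7 -> '7H'
  i=24: run of 'D' x 5 -> '5D'

RLE = 8H9D7H5D
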